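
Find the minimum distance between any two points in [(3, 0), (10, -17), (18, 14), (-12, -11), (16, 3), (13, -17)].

Computing all pairwise distances among 6 points:

d((3, 0), (10, -17)) = 18.3848
d((3, 0), (18, 14)) = 20.5183
d((3, 0), (-12, -11)) = 18.6011
d((3, 0), (16, 3)) = 13.3417
d((3, 0), (13, -17)) = 19.7231
d((10, -17), (18, 14)) = 32.0156
d((10, -17), (-12, -11)) = 22.8035
d((10, -17), (16, 3)) = 20.8806
d((10, -17), (13, -17)) = 3.0 <-- minimum
d((18, 14), (-12, -11)) = 39.0512
d((18, 14), (16, 3)) = 11.1803
d((18, 14), (13, -17)) = 31.4006
d((-12, -11), (16, 3)) = 31.305
d((-12, -11), (13, -17)) = 25.7099
d((16, 3), (13, -17)) = 20.2237

Closest pair: (10, -17) and (13, -17) with distance 3.0

The closest pair is (10, -17) and (13, -17) with Euclidean distance 3.0. For 6 points, brute-force pairwise comparison is shown above. For large n, the divide-and-conquer algorithm (sort by x, recurse on halves, check the dividing strip) achieves O(n log n).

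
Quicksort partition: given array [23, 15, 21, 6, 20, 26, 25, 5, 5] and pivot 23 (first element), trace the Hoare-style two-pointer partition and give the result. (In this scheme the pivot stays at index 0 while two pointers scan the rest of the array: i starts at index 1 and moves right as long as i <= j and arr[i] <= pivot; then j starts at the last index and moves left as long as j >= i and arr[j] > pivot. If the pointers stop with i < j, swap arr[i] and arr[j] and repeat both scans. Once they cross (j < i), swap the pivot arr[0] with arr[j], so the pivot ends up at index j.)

Hoare-style two-pointer partition with pivot = 23:

Initial array: [23, 15, 21, 6, 20, 26, 25, 5, 5]

Pointers start at i = 1, j = 8.
i stops at index 5 (arr[5]=26 > 23), j stops at index 8 (arr[8]=5 <= 23): swap arr[5] and arr[8], array becomes [23, 15, 21, 6, 20, 5, 25, 5, 26]
i stops at index 6 (arr[6]=25 > 23), j stops at index 7 (arr[7]=5 <= 23): swap arr[6] and arr[7], array becomes [23, 15, 21, 6, 20, 5, 5, 25, 26]
i ends at 7, j ends at 6: the pointers have crossed (j < i), so scanning stops.

Swap pivot arr[0] with arr[6] to place pivot at position 6: [5, 15, 21, 6, 20, 5, 23, 25, 26]
Pivot position: 6

After partitioning with pivot 23, the array becomes [5, 15, 21, 6, 20, 5, 23, 25, 26]. The pivot is placed at index 6. All elements to the left of the pivot are <= 23, and all elements to the right are > 23.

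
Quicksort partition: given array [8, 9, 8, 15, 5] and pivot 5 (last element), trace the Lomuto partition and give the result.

Lomuto partition with pivot = 5:

Initial array: [8, 9, 8, 15, 5]

arr[0]=8 > 5: no swap
arr[1]=9 > 5: no swap
arr[2]=8 > 5: no swap
arr[3]=15 > 5: no swap

Place pivot at position 0: [5, 9, 8, 15, 8]
Pivot position: 0

After partitioning with pivot 5, the array becomes [5, 9, 8, 15, 8]. The pivot is placed at index 0. All elements to the left of the pivot are <= 5, and all elements to the right are > 5.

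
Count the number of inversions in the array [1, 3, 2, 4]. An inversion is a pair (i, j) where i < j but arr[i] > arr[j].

Finding inversions in [1, 3, 2, 4]:

(1, 2): arr[1]=3 > arr[2]=2

Total inversions: 1

The array has 1 inversion(s): (1,2). Each pair (i,j) satisfies i < j and arr[i] > arr[j].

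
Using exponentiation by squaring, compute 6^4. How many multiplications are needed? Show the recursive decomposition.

Computing 6^4 by squaring (build up from 6^1; each line after the first costs one multiplication):

6^1 = 6
6^2 = (6^1)^2 = 6^2 = 36
6^4 = (6^2)^2 = 36^2 = 1296

Result: 1296
Multiplications needed: 2 (2 lines after 6^1)

6^4 = 1296. Using exponentiation by squaring, this requires 2 multiplications. The key idea: if the exponent is even, square the half-power; if odd, multiply by the base once.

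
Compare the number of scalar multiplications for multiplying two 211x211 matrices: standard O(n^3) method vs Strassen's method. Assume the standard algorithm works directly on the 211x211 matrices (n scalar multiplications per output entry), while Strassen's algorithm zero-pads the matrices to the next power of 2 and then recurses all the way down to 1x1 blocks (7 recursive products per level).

Matrix multiplication for 211x211 matrices:

Strassen's algorithm requires power-of-2 dimensions. Pad 211x211 to 256x256 (next power of 2).

Standard algorithm: 211^3 = 9393931 multiplications
Strassen's algorithm: 7^(log2(256)) = 7^8 = 5764801 multiplications
Savings: 9393931 - 5764801 = 3629130 multiplications

Standard: 9393931 multiplications (211^3). Strassen: 5764801 multiplications (7^8, after padding to 256x256). Strassen reduces 8 recursive multiplications to 7 at each level.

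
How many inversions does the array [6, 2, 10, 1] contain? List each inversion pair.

Finding inversions in [6, 2, 10, 1]:

(0, 1): arr[0]=6 > arr[1]=2
(0, 3): arr[0]=6 > arr[3]=1
(1, 3): arr[1]=2 > arr[3]=1
(2, 3): arr[2]=10 > arr[3]=1

Total inversions: 4

The array has 4 inversion(s): (0,1), (0,3), (1,3), (2,3). Each pair (i,j) satisfies i < j and arr[i] > arr[j].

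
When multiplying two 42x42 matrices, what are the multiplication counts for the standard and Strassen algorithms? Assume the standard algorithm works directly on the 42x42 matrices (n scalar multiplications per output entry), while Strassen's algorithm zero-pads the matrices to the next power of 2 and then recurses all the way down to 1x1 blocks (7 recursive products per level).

Matrix multiplication for 42x42 matrices:

Strassen's algorithm requires power-of-2 dimensions. Pad 42x42 to 64x64 (next power of 2).

Standard algorithm: 42^3 = 74088 multiplications
Strassen's algorithm: 7^(log2(64)) = 7^6 = 117649 multiplications
Difference: 74088 - 117649 = -43561 (Strassen uses MORE here due to padding overhead — for small or just-over-power-of-2 n, padding can outweigh the per-level savings)

Standard: 74088 multiplications (42^3). Strassen: 117649 multiplications (7^6, after padding to 64x64). Strassen reduces 8 recursive multiplications to 7 at each level.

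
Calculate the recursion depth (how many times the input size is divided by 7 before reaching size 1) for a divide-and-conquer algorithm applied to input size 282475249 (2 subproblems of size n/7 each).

For divide and conquer with division factor 7:

Problem sizes at each level:
Level 0: 282475249
Level 1: 40353607
Level 2: 5764801
Level 3: 823543
Level 4: 117649
Level 5: 16807
Level 6: 2401
Level 7: 343
Level 8: 49
Level 9: 7
Level 10: 1

The root is level 0 and the size-1 base case is level 10 (the tree spans levels 0 through 10, i.e. 11 levels counting the root), so the depth is the number of divisions: log_7(282475249) = 10

The recursion tree depth is log_7(282475249) = 10. At each level, the problem size is divided by 7, so it takes 10 divisions to reduce to a base case of size 1. The algorithm makes 2 recursive calls at each level.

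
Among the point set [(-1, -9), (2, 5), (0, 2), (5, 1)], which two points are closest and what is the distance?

Computing all pairwise distances among 4 points:

d((-1, -9), (2, 5)) = 14.3178
d((-1, -9), (0, 2)) = 11.0454
d((-1, -9), (5, 1)) = 11.6619
d((2, 5), (0, 2)) = 3.6056 <-- minimum
d((2, 5), (5, 1)) = 5.0
d((0, 2), (5, 1)) = 5.099

Closest pair: (2, 5) and (0, 2) with distance 3.6056

The closest pair is (2, 5) and (0, 2) with Euclidean distance 3.6056. For 4 points, brute-force pairwise comparison is shown above. For large n, the divide-and-conquer algorithm (sort by x, recurse on halves, check the dividing strip) achieves O(n log n).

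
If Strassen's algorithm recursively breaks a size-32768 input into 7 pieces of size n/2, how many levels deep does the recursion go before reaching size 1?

For divide and conquer with division factor 2:

Problem sizes at each level:
Level 0: 32768
Level 1: 16384
Level 2: 8192
Level 3: 4096
Level 4: 2048
Level 5: 1024
Level 6: 512
Level 7: 256
Level 8: 128
Level 9: 64
Level 10: 32
Level 11: 16
Level 12: 8
Level 13: 4
Level 14: 2
Level 15: 1

The root is level 0 and the size-1 base case is level 15 (the tree spans levels 0 through 15, i.e. 16 levels counting the root), so the depth is the number of divisions: log_2(32768) = 15

The recursion tree depth is log_2(32768) = 15. At each level, the problem size is divided by 2, so it takes 15 divisions to reduce to a base case of size 1. The algorithm makes 7 recursive calls at each level.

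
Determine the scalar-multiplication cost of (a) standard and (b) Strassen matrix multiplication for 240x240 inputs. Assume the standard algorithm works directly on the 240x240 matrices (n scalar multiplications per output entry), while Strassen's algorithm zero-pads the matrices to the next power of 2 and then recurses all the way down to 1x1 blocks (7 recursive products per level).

Matrix multiplication for 240x240 matrices:

Strassen's algorithm requires power-of-2 dimensions. Pad 240x240 to 256x256 (next power of 2).

Standard algorithm: 240^3 = 13824000 multiplications
Strassen's algorithm: 7^(log2(256)) = 7^8 = 5764801 multiplications
Savings: 13824000 - 5764801 = 8059199 multiplications

Standard: 13824000 multiplications (240^3). Strassen: 5764801 multiplications (7^8, after padding to 256x256). Strassen reduces 8 recursive multiplications to 7 at each level.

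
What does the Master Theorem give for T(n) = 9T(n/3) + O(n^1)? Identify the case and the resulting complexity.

Master Theorem for T(n) = 9T(n/3) + O(n^1):

a = 9, b = 3, c = 1
log_b(a) = log_3(9) = 2.0000

Case 1: c = 1 < log_3(9) = 2.0000
T(n) = O(n^(log_3 9)) = O(n^2)

For T(n) = 9T(n/3) + O(n^1): log_3(9) = 2.0000. This is Case 1 of the Master Theorem (c < log_b(a), work dominated by leaves), giving O(n^2).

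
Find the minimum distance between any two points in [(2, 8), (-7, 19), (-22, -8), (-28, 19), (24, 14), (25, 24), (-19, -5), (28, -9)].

Computing all pairwise distances among 8 points:

d((2, 8), (-7, 19)) = 14.2127
d((2, 8), (-22, -8)) = 28.8444
d((2, 8), (-28, 19)) = 31.9531
d((2, 8), (24, 14)) = 22.8035
d((2, 8), (25, 24)) = 28.0179
d((2, 8), (-19, -5)) = 24.6982
d((2, 8), (28, -9)) = 31.0644
d((-7, 19), (-22, -8)) = 30.8869
d((-7, 19), (-28, 19)) = 21.0
d((-7, 19), (24, 14)) = 31.4006
d((-7, 19), (25, 24)) = 32.3883
d((-7, 19), (-19, -5)) = 26.8328
d((-7, 19), (28, -9)) = 44.8219
d((-22, -8), (-28, 19)) = 27.6586
d((-22, -8), (24, 14)) = 50.9902
d((-22, -8), (25, 24)) = 56.8595
d((-22, -8), (-19, -5)) = 4.2426 <-- minimum
d((-22, -8), (28, -9)) = 50.01
d((-28, 19), (24, 14)) = 52.2398
d((-28, 19), (25, 24)) = 53.2353
d((-28, 19), (-19, -5)) = 25.632
d((-28, 19), (28, -9)) = 62.6099
d((24, 14), (25, 24)) = 10.0499
d((24, 14), (-19, -5)) = 47.0106
d((24, 14), (28, -9)) = 23.3452
d((25, 24), (-19, -5)) = 52.6972
d((25, 24), (28, -9)) = 33.1361
d((-19, -5), (28, -9)) = 47.1699

Closest pair: (-22, -8) and (-19, -5) with distance 4.2426

The closest pair is (-22, -8) and (-19, -5) with Euclidean distance 4.2426. For 8 points, brute-force pairwise comparison is shown above. For large n, the divide-and-conquer algorithm (sort by x, recurse on halves, check the dividing strip) achieves O(n log n).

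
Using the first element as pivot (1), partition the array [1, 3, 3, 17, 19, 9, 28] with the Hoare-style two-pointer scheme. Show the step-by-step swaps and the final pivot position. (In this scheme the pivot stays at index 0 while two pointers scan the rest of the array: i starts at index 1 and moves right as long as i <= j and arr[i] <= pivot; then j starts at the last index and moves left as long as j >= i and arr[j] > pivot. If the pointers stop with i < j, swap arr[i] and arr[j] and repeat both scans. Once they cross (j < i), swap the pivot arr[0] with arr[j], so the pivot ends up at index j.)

Hoare-style two-pointer partition with pivot = 1:

Initial array: [1, 3, 3, 17, 19, 9, 28]

Pointers start at i = 1, j = 6.
i ends at 1, j ends at 0: the pointers have crossed (j < i), so scanning stops.

j = 0, so swapping arr[0] with arr[j] leaves the pivot at position 0: [1, 3, 3, 17, 19, 9, 28]
Pivot position: 0

After partitioning with pivot 1, the array becomes [1, 3, 3, 17, 19, 9, 28]. The pivot is placed at index 0. All elements to the left of the pivot are <= 1, and all elements to the right are > 1.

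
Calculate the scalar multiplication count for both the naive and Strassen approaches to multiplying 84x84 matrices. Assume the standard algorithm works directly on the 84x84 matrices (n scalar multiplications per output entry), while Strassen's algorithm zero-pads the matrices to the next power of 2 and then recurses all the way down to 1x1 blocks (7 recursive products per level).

Matrix multiplication for 84x84 matrices:

Strassen's algorithm requires power-of-2 dimensions. Pad 84x84 to 128x128 (next power of 2).

Standard algorithm: 84^3 = 592704 multiplications
Strassen's algorithm: 7^(log2(128)) = 7^7 = 823543 multiplications
Difference: 592704 - 823543 = -230839 (Strassen uses MORE here due to padding overhead — for small or just-over-power-of-2 n, padding can outweigh the per-level savings)

Standard: 592704 multiplications (84^3). Strassen: 823543 multiplications (7^7, after padding to 128x128). Strassen reduces 8 recursive multiplications to 7 at each level.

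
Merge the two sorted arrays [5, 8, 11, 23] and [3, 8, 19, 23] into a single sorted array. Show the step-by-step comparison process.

Merging process:

Compare 5 vs 3: take 3 from right. Merged: [3]
Compare 5 vs 8: take 5 from left. Merged: [3, 5]
Compare 8 vs 8: take 8 from left. Merged: [3, 5, 8]
Compare 11 vs 8: take 8 from right. Merged: [3, 5, 8, 8]
Compare 11 vs 19: take 11 from left. Merged: [3, 5, 8, 8, 11]
Compare 23 vs 19: take 19 from right. Merged: [3, 5, 8, 8, 11, 19]
Compare 23 vs 23: take 23 from left. Merged: [3, 5, 8, 8, 11, 19, 23]
Append remaining from right: [23]. Merged: [3, 5, 8, 8, 11, 19, 23, 23]

Final merged array: [3, 5, 8, 8, 11, 19, 23, 23]
Total comparisons: 7

The merged array is [3, 5, 8, 8, 11, 19, 23, 23], requiring 7 comparisons. The merge step runs in O(n) time where n is the total number of elements.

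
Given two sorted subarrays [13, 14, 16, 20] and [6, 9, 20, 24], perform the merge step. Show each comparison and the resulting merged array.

Merging process:

Compare 13 vs 6: take 6 from right. Merged: [6]
Compare 13 vs 9: take 9 from right. Merged: [6, 9]
Compare 13 vs 20: take 13 from left. Merged: [6, 9, 13]
Compare 14 vs 20: take 14 from left. Merged: [6, 9, 13, 14]
Compare 16 vs 20: take 16 from left. Merged: [6, 9, 13, 14, 16]
Compare 20 vs 20: take 20 from left. Merged: [6, 9, 13, 14, 16, 20]
Append remaining from right: [20, 24]. Merged: [6, 9, 13, 14, 16, 20, 20, 24]

Final merged array: [6, 9, 13, 14, 16, 20, 20, 24]
Total comparisons: 6

The merged array is [6, 9, 13, 14, 16, 20, 20, 24], requiring 6 comparisons. The merge step runs in O(n) time where n is the total number of elements.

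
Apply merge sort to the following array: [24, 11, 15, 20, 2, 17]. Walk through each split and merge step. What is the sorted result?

Merge sort trace:

Split: [24, 11, 15, 20, 2, 17] -> [24, 11, 15] and [20, 2, 17]
  Split: [24, 11, 15] -> [24] and [11, 15]
    Split: [11, 15] -> [11] and [15]
    Merge: [11] + [15] -> [11, 15]
  Merge: [24] + [11, 15] -> [11, 15, 24]
  Split: [20, 2, 17] -> [20] and [2, 17]
    Split: [2, 17] -> [2] and [17]
    Merge: [2] + [17] -> [2, 17]
  Merge: [20] + [2, 17] -> [2, 17, 20]
Merge: [11, 15, 24] + [2, 17, 20] -> [2, 11, 15, 17, 20, 24]

Final sorted array: [2, 11, 15, 17, 20, 24]

The merge sort proceeds by recursively splitting the array and merging sorted halves.
After all merges, the sorted array is [2, 11, 15, 17, 20, 24].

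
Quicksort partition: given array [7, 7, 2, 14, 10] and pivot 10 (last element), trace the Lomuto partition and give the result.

Lomuto partition with pivot = 10:

Initial array: [7, 7, 2, 14, 10]

arr[0]=7 <= 10: swap with position 0, array becomes [7, 7, 2, 14, 10]
arr[1]=7 <= 10: swap with position 1, array becomes [7, 7, 2, 14, 10]
arr[2]=2 <= 10: swap with position 2, array becomes [7, 7, 2, 14, 10]
arr[3]=14 > 10: no swap

Place pivot at position 3: [7, 7, 2, 10, 14]
Pivot position: 3

After partitioning with pivot 10, the array becomes [7, 7, 2, 10, 14]. The pivot is placed at index 3. All elements to the left of the pivot are <= 10, and all elements to the right are > 10.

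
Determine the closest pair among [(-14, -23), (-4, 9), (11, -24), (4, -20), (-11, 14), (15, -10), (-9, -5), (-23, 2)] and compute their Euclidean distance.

Computing all pairwise distances among 8 points:

d((-14, -23), (-4, 9)) = 33.5261
d((-14, -23), (11, -24)) = 25.02
d((-14, -23), (4, -20)) = 18.2483
d((-14, -23), (-11, 14)) = 37.1214
d((-14, -23), (15, -10)) = 31.7805
d((-14, -23), (-9, -5)) = 18.6815
d((-14, -23), (-23, 2)) = 26.5707
d((-4, 9), (11, -24)) = 36.2491
d((-4, 9), (4, -20)) = 30.0832
d((-4, 9), (-11, 14)) = 8.6023
d((-4, 9), (15, -10)) = 26.8701
d((-4, 9), (-9, -5)) = 14.8661
d((-4, 9), (-23, 2)) = 20.2485
d((11, -24), (4, -20)) = 8.0623 <-- minimum
d((11, -24), (-11, 14)) = 43.909
d((11, -24), (15, -10)) = 14.5602
d((11, -24), (-9, -5)) = 27.5862
d((11, -24), (-23, 2)) = 42.8019
d((4, -20), (-11, 14)) = 37.1618
d((4, -20), (15, -10)) = 14.8661
d((4, -20), (-9, -5)) = 19.8494
d((4, -20), (-23, 2)) = 34.8281
d((-11, 14), (15, -10)) = 35.3836
d((-11, 14), (-9, -5)) = 19.105
d((-11, 14), (-23, 2)) = 16.9706
d((15, -10), (-9, -5)) = 24.5153
d((15, -10), (-23, 2)) = 39.8497
d((-9, -5), (-23, 2)) = 15.6525

Closest pair: (11, -24) and (4, -20) with distance 8.0623

The closest pair is (11, -24) and (4, -20) with Euclidean distance 8.0623. For 8 points, brute-force pairwise comparison is shown above. For large n, the divide-and-conquer algorithm (sort by x, recurse on halves, check the dividing strip) achieves O(n log n).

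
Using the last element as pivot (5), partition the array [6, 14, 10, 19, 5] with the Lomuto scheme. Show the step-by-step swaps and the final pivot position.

Lomuto partition with pivot = 5:

Initial array: [6, 14, 10, 19, 5]

arr[0]=6 > 5: no swap
arr[1]=14 > 5: no swap
arr[2]=10 > 5: no swap
arr[3]=19 > 5: no swap

Place pivot at position 0: [5, 14, 10, 19, 6]
Pivot position: 0

After partitioning with pivot 5, the array becomes [5, 14, 10, 19, 6]. The pivot is placed at index 0. All elements to the left of the pivot are <= 5, and all elements to the right are > 5.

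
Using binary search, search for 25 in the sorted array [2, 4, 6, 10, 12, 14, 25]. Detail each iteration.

Binary search for 25 in [2, 4, 6, 10, 12, 14, 25]:

lo=0, hi=6, mid=3, arr[mid]=10 -> 10 < 25, search right half
lo=4, hi=6, mid=5, arr[mid]=14 -> 14 < 25, search right half
lo=6, hi=6, mid=6, arr[mid]=25 -> Found target at index 6!

Binary search finds 25 at index 6 after 3 comparisons. The search repeatedly halves the search space by comparing with the middle element.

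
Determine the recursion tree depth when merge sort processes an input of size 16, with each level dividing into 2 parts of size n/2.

For divide and conquer with division factor 2:

Problem sizes at each level:
Level 0: 16
Level 1: 8
Level 2: 4
Level 3: 2
Level 4: 1

The root is level 0 and the size-1 base case is level 4 (the tree spans levels 0 through 4, i.e. 5 levels counting the root), so the depth is the number of divisions: log_2(16) = 4

The recursion tree depth is log_2(16) = 4. At each level, the problem size is divided by 2, so it takes 4 divisions to reduce to a base case of size 1. The algorithm makes 2 recursive calls at each level.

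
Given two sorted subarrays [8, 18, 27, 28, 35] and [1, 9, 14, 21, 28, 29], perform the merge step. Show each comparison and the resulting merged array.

Merging process:

Compare 8 vs 1: take 1 from right. Merged: [1]
Compare 8 vs 9: take 8 from left. Merged: [1, 8]
Compare 18 vs 9: take 9 from right. Merged: [1, 8, 9]
Compare 18 vs 14: take 14 from right. Merged: [1, 8, 9, 14]
Compare 18 vs 21: take 18 from left. Merged: [1, 8, 9, 14, 18]
Compare 27 vs 21: take 21 from right. Merged: [1, 8, 9, 14, 18, 21]
Compare 27 vs 28: take 27 from left. Merged: [1, 8, 9, 14, 18, 21, 27]
Compare 28 vs 28: take 28 from left. Merged: [1, 8, 9, 14, 18, 21, 27, 28]
Compare 35 vs 28: take 28 from right. Merged: [1, 8, 9, 14, 18, 21, 27, 28, 28]
Compare 35 vs 29: take 29 from right. Merged: [1, 8, 9, 14, 18, 21, 27, 28, 28, 29]
Append remaining from left: [35]. Merged: [1, 8, 9, 14, 18, 21, 27, 28, 28, 29, 35]

Final merged array: [1, 8, 9, 14, 18, 21, 27, 28, 28, 29, 35]
Total comparisons: 10

The merged array is [1, 8, 9, 14, 18, 21, 27, 28, 28, 29, 35], requiring 10 comparisons. The merge step runs in O(n) time where n is the total number of elements.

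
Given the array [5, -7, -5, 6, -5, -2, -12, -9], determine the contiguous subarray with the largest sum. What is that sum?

Using Kadane's algorithm on [5, -7, -5, 6, -5, -2, -12, -9]:

Scanning through the array:
Position 1 (value -7): max_ending_here = -2, max_so_far = 5
Position 2 (value -5): max_ending_here = -5, max_so_far = 5
Position 3 (value 6): max_ending_here = 6, max_so_far = 6
Position 4 (value -5): max_ending_here = 1, max_so_far = 6
Position 5 (value -2): max_ending_here = -1, max_so_far = 6
Position 6 (value -12): max_ending_here = -12, max_so_far = 6
Position 7 (value -9): max_ending_here = -9, max_so_far = 6

Maximum subarray: [6]
Maximum sum: 6

The maximum subarray is [6] with sum 6. This subarray runs from index 3 to index 3.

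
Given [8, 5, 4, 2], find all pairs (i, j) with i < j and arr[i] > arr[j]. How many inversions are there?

Finding inversions in [8, 5, 4, 2]:

(0, 1): arr[0]=8 > arr[1]=5
(0, 2): arr[0]=8 > arr[2]=4
(0, 3): arr[0]=8 > arr[3]=2
(1, 2): arr[1]=5 > arr[2]=4
(1, 3): arr[1]=5 > arr[3]=2
(2, 3): arr[2]=4 > arr[3]=2

Total inversions: 6

The array has 6 inversion(s): (0,1), (0,2), (0,3), (1,2), (1,3), (2,3). Each pair (i,j) satisfies i < j and arr[i] > arr[j].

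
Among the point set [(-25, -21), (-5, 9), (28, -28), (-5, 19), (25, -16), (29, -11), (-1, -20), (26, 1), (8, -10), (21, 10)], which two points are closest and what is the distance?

Computing all pairwise distances among 10 points:

d((-25, -21), (-5, 9)) = 36.0555
d((-25, -21), (28, -28)) = 53.4603
d((-25, -21), (-5, 19)) = 44.7214
d((-25, -21), (25, -16)) = 50.2494
d((-25, -21), (29, -11)) = 54.9181
d((-25, -21), (-1, -20)) = 24.0208
d((-25, -21), (26, 1)) = 55.5428
d((-25, -21), (8, -10)) = 34.7851
d((-25, -21), (21, 10)) = 55.4707
d((-5, 9), (28, -28)) = 49.5782
d((-5, 9), (-5, 19)) = 10.0
d((-5, 9), (25, -16)) = 39.0512
d((-5, 9), (29, -11)) = 39.4462
d((-5, 9), (-1, -20)) = 29.2746
d((-5, 9), (26, 1)) = 32.0156
d((-5, 9), (8, -10)) = 23.0217
d((-5, 9), (21, 10)) = 26.0192
d((28, -28), (-5, 19)) = 57.4282
d((28, -28), (25, -16)) = 12.3693
d((28, -28), (29, -11)) = 17.0294
d((28, -28), (-1, -20)) = 30.0832
d((28, -28), (26, 1)) = 29.0689
d((28, -28), (8, -10)) = 26.9072
d((28, -28), (21, 10)) = 38.6394
d((-5, 19), (25, -16)) = 46.0977
d((-5, 19), (29, -11)) = 45.3431
d((-5, 19), (-1, -20)) = 39.2046
d((-5, 19), (26, 1)) = 35.8469
d((-5, 19), (8, -10)) = 31.7805
d((-5, 19), (21, 10)) = 27.5136
d((25, -16), (29, -11)) = 6.4031 <-- minimum
d((25, -16), (-1, -20)) = 26.3059
d((25, -16), (26, 1)) = 17.0294
d((25, -16), (8, -10)) = 18.0278
d((25, -16), (21, 10)) = 26.3059
d((29, -11), (-1, -20)) = 31.3209
d((29, -11), (26, 1)) = 12.3693
d((29, -11), (8, -10)) = 21.0238
d((29, -11), (21, 10)) = 22.4722
d((-1, -20), (26, 1)) = 34.2053
d((-1, -20), (8, -10)) = 13.4536
d((-1, -20), (21, 10)) = 37.2022
d((26, 1), (8, -10)) = 21.095
d((26, 1), (21, 10)) = 10.2956
d((8, -10), (21, 10)) = 23.8537

Closest pair: (25, -16) and (29, -11) with distance 6.4031

The closest pair is (25, -16) and (29, -11) with Euclidean distance 6.4031. For 10 points, brute-force pairwise comparison is shown above. For large n, the divide-and-conquer algorithm (sort by x, recurse on halves, check the dividing strip) achieves O(n log n).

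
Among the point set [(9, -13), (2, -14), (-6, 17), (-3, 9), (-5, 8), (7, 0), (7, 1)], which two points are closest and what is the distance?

Computing all pairwise distances among 7 points:

d((9, -13), (2, -14)) = 7.0711
d((9, -13), (-6, 17)) = 33.541
d((9, -13), (-3, 9)) = 25.0599
d((9, -13), (-5, 8)) = 25.2389
d((9, -13), (7, 0)) = 13.1529
d((9, -13), (7, 1)) = 14.1421
d((2, -14), (-6, 17)) = 32.0156
d((2, -14), (-3, 9)) = 23.5372
d((2, -14), (-5, 8)) = 23.0868
d((2, -14), (7, 0)) = 14.8661
d((2, -14), (7, 1)) = 15.8114
d((-6, 17), (-3, 9)) = 8.544
d((-6, 17), (-5, 8)) = 9.0554
d((-6, 17), (7, 0)) = 21.4009
d((-6, 17), (7, 1)) = 20.6155
d((-3, 9), (-5, 8)) = 2.2361
d((-3, 9), (7, 0)) = 13.4536
d((-3, 9), (7, 1)) = 12.8062
d((-5, 8), (7, 0)) = 14.4222
d((-5, 8), (7, 1)) = 13.8924
d((7, 0), (7, 1)) = 1.0 <-- minimum

Closest pair: (7, 0) and (7, 1) with distance 1.0

The closest pair is (7, 0) and (7, 1) with Euclidean distance 1.0. For 7 points, brute-force pairwise comparison is shown above. For large n, the divide-and-conquer algorithm (sort by x, recurse on halves, check the dividing strip) achieves O(n log n).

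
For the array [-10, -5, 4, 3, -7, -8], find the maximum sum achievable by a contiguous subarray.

Using Kadane's algorithm on [-10, -5, 4, 3, -7, -8]:

Scanning through the array:
Position 1 (value -5): max_ending_here = -5, max_so_far = -5
Position 2 (value 4): max_ending_here = 4, max_so_far = 4
Position 3 (value 3): max_ending_here = 7, max_so_far = 7
Position 4 (value -7): max_ending_here = 0, max_so_far = 7
Position 5 (value -8): max_ending_here = -8, max_so_far = 7

Maximum subarray: [4, 3]
Maximum sum: 7

The maximum subarray is [4, 3] with sum 7. This subarray runs from index 2 to index 3.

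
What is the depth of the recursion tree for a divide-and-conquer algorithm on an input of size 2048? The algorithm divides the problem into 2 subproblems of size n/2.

For divide and conquer with division factor 2:

Problem sizes at each level:
Level 0: 2048
Level 1: 1024
Level 2: 512
Level 3: 256
Level 4: 128
Level 5: 64
Level 6: 32
Level 7: 16
Level 8: 8
Level 9: 4
Level 10: 2
Level 11: 1

The root is level 0 and the size-1 base case is level 11 (the tree spans levels 0 through 11, i.e. 12 levels counting the root), so the depth is the number of divisions: log_2(2048) = 11

The recursion tree depth is log_2(2048) = 11. At each level, the problem size is divided by 2, so it takes 11 divisions to reduce to a base case of size 1. The algorithm makes 2 recursive calls at each level.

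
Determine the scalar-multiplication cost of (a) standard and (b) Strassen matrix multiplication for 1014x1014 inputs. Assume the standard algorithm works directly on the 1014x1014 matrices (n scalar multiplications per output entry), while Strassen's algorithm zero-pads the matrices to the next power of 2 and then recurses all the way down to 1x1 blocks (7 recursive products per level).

Matrix multiplication for 1014x1014 matrices:

Strassen's algorithm requires power-of-2 dimensions. Pad 1014x1014 to 1024x1024 (next power of 2).

Standard algorithm: 1014^3 = 1042590744 multiplications
Strassen's algorithm: 7^(log2(1024)) = 7^10 = 282475249 multiplications
Savings: 1042590744 - 282475249 = 760115495 multiplications

Standard: 1042590744 multiplications (1014^3). Strassen: 282475249 multiplications (7^10, after padding to 1024x1024). Strassen reduces 8 recursive multiplications to 7 at each level.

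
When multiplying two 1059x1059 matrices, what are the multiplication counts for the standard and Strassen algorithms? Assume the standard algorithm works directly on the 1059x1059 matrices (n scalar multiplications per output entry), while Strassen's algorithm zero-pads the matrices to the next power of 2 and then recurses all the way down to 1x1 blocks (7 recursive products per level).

Matrix multiplication for 1059x1059 matrices:

Strassen's algorithm requires power-of-2 dimensions. Pad 1059x1059 to 2048x2048 (next power of 2).

Standard algorithm: 1059^3 = 1187648379 multiplications
Strassen's algorithm: 7^(log2(2048)) = 7^11 = 1977326743 multiplications
Difference: 1187648379 - 1977326743 = -789678364 (Strassen uses MORE here due to padding overhead — for small or just-over-power-of-2 n, padding can outweigh the per-level savings)

Standard: 1187648379 multiplications (1059^3). Strassen: 1977326743 multiplications (7^11, after padding to 2048x2048). Strassen reduces 8 recursive multiplications to 7 at each level.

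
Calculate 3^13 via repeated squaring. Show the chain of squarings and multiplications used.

Computing 3^13 by squaring (build up from 3^1; each line after the first costs one multiplication):

3^1 = 3
3^2 = (3^1)^2 = 3^2 = 9
3^3 = 3 * 3^2 = 3 * 9 = 27
3^6 = (3^3)^2 = 27^2 = 729
3^12 = (3^6)^2 = 729^2 = 531441
3^13 = 3 * 3^12 = 3 * 531441 = 1594323

Result: 1594323
Multiplications needed: 5 (5 lines after 3^1)

3^13 = 1594323. Using exponentiation by squaring, this requires 5 multiplications. The key idea: if the exponent is even, square the half-power; if odd, multiply by the base once.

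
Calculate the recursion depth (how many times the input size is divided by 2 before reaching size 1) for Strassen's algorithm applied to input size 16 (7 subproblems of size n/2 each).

For divide and conquer with division factor 2:

Problem sizes at each level:
Level 0: 16
Level 1: 8
Level 2: 4
Level 3: 2
Level 4: 1

The root is level 0 and the size-1 base case is level 4 (the tree spans levels 0 through 4, i.e. 5 levels counting the root), so the depth is the number of divisions: log_2(16) = 4

The recursion tree depth is log_2(16) = 4. At each level, the problem size is divided by 2, so it takes 4 divisions to reduce to a base case of size 1. The algorithm makes 7 recursive calls at each level.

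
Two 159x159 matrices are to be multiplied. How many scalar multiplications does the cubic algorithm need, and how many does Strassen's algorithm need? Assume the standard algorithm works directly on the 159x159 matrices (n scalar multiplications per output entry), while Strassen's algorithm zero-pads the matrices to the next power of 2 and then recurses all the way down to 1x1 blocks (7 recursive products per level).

Matrix multiplication for 159x159 matrices:

Strassen's algorithm requires power-of-2 dimensions. Pad 159x159 to 256x256 (next power of 2).

Standard algorithm: 159^3 = 4019679 multiplications
Strassen's algorithm: 7^(log2(256)) = 7^8 = 5764801 multiplications
Difference: 4019679 - 5764801 = -1745122 (Strassen uses MORE here due to padding overhead — for small or just-over-power-of-2 n, padding can outweigh the per-level savings)

Standard: 4019679 multiplications (159^3). Strassen: 5764801 multiplications (7^8, after padding to 256x256). Strassen reduces 8 recursive multiplications to 7 at each level.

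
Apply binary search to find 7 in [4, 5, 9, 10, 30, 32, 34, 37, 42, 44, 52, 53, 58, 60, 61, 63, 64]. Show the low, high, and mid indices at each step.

Binary search for 7 in [4, 5, 9, 10, 30, 32, 34, 37, 42, 44, 52, 53, 58, 60, 61, 63, 64]:

lo=0, hi=16, mid=8, arr[mid]=42 -> 42 > 7, search left half
lo=0, hi=7, mid=3, arr[mid]=10 -> 10 > 7, search left half
lo=0, hi=2, mid=1, arr[mid]=5 -> 5 < 7, search right half
lo=2, hi=2, mid=2, arr[mid]=9 -> 9 > 7, search left half
lo=2 > hi=1, target 7 not found

Binary search determines that 7 is not in the array after 4 comparisons. The search space was exhausted without finding the target.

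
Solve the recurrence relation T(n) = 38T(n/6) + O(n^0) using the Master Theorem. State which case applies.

Master Theorem for T(n) = 38T(n/6) + O(n^0):

a = 38, b = 6, c = 0
log_b(a) = log_6(38) = 2.0302

Case 1: c = 0 < log_6(38) = 2.0302
T(n) = O(n^(log_6 38))

For T(n) = 38T(n/6) + O(n^0): log_6(38) = 2.0302. This is Case 1 of the Master Theorem (c < log_b(a), work dominated by leaves), giving O(n^(log_6 38)).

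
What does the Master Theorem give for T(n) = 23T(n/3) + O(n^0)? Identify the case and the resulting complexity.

Master Theorem for T(n) = 23T(n/3) + O(n^0):

a = 23, b = 3, c = 0
log_b(a) = log_3(23) = 2.8540

Case 1: c = 0 < log_3(23) = 2.8540
T(n) = O(n^(log_3 23))

For T(n) = 23T(n/3) + O(n^0): log_3(23) = 2.8540. This is Case 1 of the Master Theorem (c < log_b(a), work dominated by leaves), giving O(n^(log_3 23)).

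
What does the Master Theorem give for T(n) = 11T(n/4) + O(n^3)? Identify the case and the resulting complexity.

Master Theorem for T(n) = 11T(n/4) + O(n^3):

a = 11, b = 4, c = 3
log_b(a) = log_4(11) = 1.7297

Case 3: c = 3 > log_4(11) = 1.7297
T(n) = O(n^3) = O(n^3)

For T(n) = 11T(n/4) + O(n^3): log_4(11) = 1.7297. This is Case 3 of the Master Theorem (c > log_b(a), work dominated by root), giving O(n^3).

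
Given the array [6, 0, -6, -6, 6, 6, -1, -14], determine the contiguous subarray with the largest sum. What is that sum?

Using Kadane's algorithm on [6, 0, -6, -6, 6, 6, -1, -14]:

Scanning through the array:
Position 1 (value 0): max_ending_here = 6, max_so_far = 6
Position 2 (value -6): max_ending_here = 0, max_so_far = 6
Position 3 (value -6): max_ending_here = -6, max_so_far = 6
Position 4 (value 6): max_ending_here = 6, max_so_far = 6
Position 5 (value 6): max_ending_here = 12, max_so_far = 12
Position 6 (value -1): max_ending_here = 11, max_so_far = 12
Position 7 (value -14): max_ending_here = -3, max_so_far = 12

Maximum subarray: [6, 6]
Maximum sum: 12

The maximum subarray is [6, 6] with sum 12. This subarray runs from index 4 to index 5.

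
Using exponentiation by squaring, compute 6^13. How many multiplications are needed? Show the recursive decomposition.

Computing 6^13 by squaring (build up from 6^1; each line after the first costs one multiplication):

6^1 = 6
6^2 = (6^1)^2 = 6^2 = 36
6^3 = 6 * 6^2 = 6 * 36 = 216
6^6 = (6^3)^2 = 216^2 = 46656
6^12 = (6^6)^2 = 46656^2 = 2176782336
6^13 = 6 * 6^12 = 6 * 2176782336 = 13060694016

Result: 13060694016
Multiplications needed: 5 (5 lines after 6^1)

6^13 = 13060694016. Using exponentiation by squaring, this requires 5 multiplications. The key idea: if the exponent is even, square the half-power; if odd, multiply by the base once.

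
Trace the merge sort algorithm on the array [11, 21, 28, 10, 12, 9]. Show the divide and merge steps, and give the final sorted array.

Merge sort trace:

Split: [11, 21, 28, 10, 12, 9] -> [11, 21, 28] and [10, 12, 9]
  Split: [11, 21, 28] -> [11] and [21, 28]
    Split: [21, 28] -> [21] and [28]
    Merge: [21] + [28] -> [21, 28]
  Merge: [11] + [21, 28] -> [11, 21, 28]
  Split: [10, 12, 9] -> [10] and [12, 9]
    Split: [12, 9] -> [12] and [9]
    Merge: [12] + [9] -> [9, 12]
  Merge: [10] + [9, 12] -> [9, 10, 12]
Merge: [11, 21, 28] + [9, 10, 12] -> [9, 10, 11, 12, 21, 28]

Final sorted array: [9, 10, 11, 12, 21, 28]

The merge sort proceeds by recursively splitting the array and merging sorted halves.
After all merges, the sorted array is [9, 10, 11, 12, 21, 28].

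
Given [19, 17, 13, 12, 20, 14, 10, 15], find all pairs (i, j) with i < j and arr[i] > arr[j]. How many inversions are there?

Finding inversions in [19, 17, 13, 12, 20, 14, 10, 15]:

(0, 1): arr[0]=19 > arr[1]=17
(0, 2): arr[0]=19 > arr[2]=13
(0, 3): arr[0]=19 > arr[3]=12
(0, 5): arr[0]=19 > arr[5]=14
(0, 6): arr[0]=19 > arr[6]=10
(0, 7): arr[0]=19 > arr[7]=15
(1, 2): arr[1]=17 > arr[2]=13
(1, 3): arr[1]=17 > arr[3]=12
(1, 5): arr[1]=17 > arr[5]=14
(1, 6): arr[1]=17 > arr[6]=10
(1, 7): arr[1]=17 > arr[7]=15
(2, 3): arr[2]=13 > arr[3]=12
(2, 6): arr[2]=13 > arr[6]=10
(3, 6): arr[3]=12 > arr[6]=10
(4, 5): arr[4]=20 > arr[5]=14
(4, 6): arr[4]=20 > arr[6]=10
(4, 7): arr[4]=20 > arr[7]=15
(5, 6): arr[5]=14 > arr[6]=10

Total inversions: 18

The array has 18 inversion(s): (0,1), (0,2), (0,3), (0,5), (0,6), (0,7), (1,2), (1,3), (1,5), (1,6), (1,7), (2,3), (2,6), (3,6), (4,5), (4,6), (4,7), (5,6). Each pair (i,j) satisfies i < j and arr[i] > arr[j].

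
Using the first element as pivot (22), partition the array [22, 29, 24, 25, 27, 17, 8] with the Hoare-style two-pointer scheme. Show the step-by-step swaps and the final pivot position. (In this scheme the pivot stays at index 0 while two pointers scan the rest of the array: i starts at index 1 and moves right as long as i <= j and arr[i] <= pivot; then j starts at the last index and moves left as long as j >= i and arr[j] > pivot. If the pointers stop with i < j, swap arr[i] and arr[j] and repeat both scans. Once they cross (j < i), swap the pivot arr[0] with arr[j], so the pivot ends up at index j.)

Hoare-style two-pointer partition with pivot = 22:

Initial array: [22, 29, 24, 25, 27, 17, 8]

Pointers start at i = 1, j = 6.
i stops at index 1 (arr[1]=29 > 22), j stops at index 6 (arr[6]=8 <= 22): swap arr[1] and arr[6], array becomes [22, 8, 24, 25, 27, 17, 29]
i stops at index 2 (arr[2]=24 > 22), j stops at index 5 (arr[5]=17 <= 22): swap arr[2] and arr[5], array becomes [22, 8, 17, 25, 27, 24, 29]
i ends at 3, j ends at 2: the pointers have crossed (j < i), so scanning stops.

Swap pivot arr[0] with arr[2] to place pivot at position 2: [17, 8, 22, 25, 27, 24, 29]
Pivot position: 2

After partitioning with pivot 22, the array becomes [17, 8, 22, 25, 27, 24, 29]. The pivot is placed at index 2. All elements to the left of the pivot are <= 22, and all elements to the right are > 22.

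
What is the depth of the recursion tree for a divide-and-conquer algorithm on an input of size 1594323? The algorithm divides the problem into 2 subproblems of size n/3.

For divide and conquer with division factor 3:

Problem sizes at each level:
Level 0: 1594323
Level 1: 531441
Level 2: 177147
Level 3: 59049
Level 4: 19683
Level 5: 6561
Level 6: 2187
Level 7: 729
Level 8: 243
Level 9: 81
Level 10: 27
Level 11: 9
Level 12: 3
Level 13: 1

The root is level 0 and the size-1 base case is level 13 (the tree spans levels 0 through 13, i.e. 14 levels counting the root), so the depth is the number of divisions: log_3(1594323) = 13

The recursion tree depth is log_3(1594323) = 13. At each level, the problem size is divided by 3, so it takes 13 divisions to reduce to a base case of size 1. The algorithm makes 2 recursive calls at each level.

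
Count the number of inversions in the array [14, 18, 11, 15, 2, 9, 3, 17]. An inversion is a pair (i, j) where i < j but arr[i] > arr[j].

Finding inversions in [14, 18, 11, 15, 2, 9, 3, 17]:

(0, 2): arr[0]=14 > arr[2]=11
(0, 4): arr[0]=14 > arr[4]=2
(0, 5): arr[0]=14 > arr[5]=9
(0, 6): arr[0]=14 > arr[6]=3
(1, 2): arr[1]=18 > arr[2]=11
(1, 3): arr[1]=18 > arr[3]=15
(1, 4): arr[1]=18 > arr[4]=2
(1, 5): arr[1]=18 > arr[5]=9
(1, 6): arr[1]=18 > arr[6]=3
(1, 7): arr[1]=18 > arr[7]=17
(2, 4): arr[2]=11 > arr[4]=2
(2, 5): arr[2]=11 > arr[5]=9
(2, 6): arr[2]=11 > arr[6]=3
(3, 4): arr[3]=15 > arr[4]=2
(3, 5): arr[3]=15 > arr[5]=9
(3, 6): arr[3]=15 > arr[6]=3
(5, 6): arr[5]=9 > arr[6]=3

Total inversions: 17

The array has 17 inversion(s): (0,2), (0,4), (0,5), (0,6), (1,2), (1,3), (1,4), (1,5), (1,6), (1,7), (2,4), (2,5), (2,6), (3,4), (3,5), (3,6), (5,6). Each pair (i,j) satisfies i < j and arr[i] > arr[j].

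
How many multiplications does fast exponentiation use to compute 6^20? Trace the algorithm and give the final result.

Computing 6^20 by squaring (build up from 6^1; each line after the first costs one multiplication):

6^1 = 6
6^2 = (6^1)^2 = 6^2 = 36
6^4 = (6^2)^2 = 36^2 = 1296
6^5 = 6 * 6^4 = 6 * 1296 = 7776
6^10 = (6^5)^2 = 7776^2 = 60466176
6^20 = (6^10)^2 = 60466176^2 = 3656158440062976

Result: 3656158440062976
Multiplications needed: 5 (5 lines after 6^1)

6^20 = 3656158440062976. Using exponentiation by squaring, this requires 5 multiplications. The key idea: if the exponent is even, square the half-power; if odd, multiply by the base once.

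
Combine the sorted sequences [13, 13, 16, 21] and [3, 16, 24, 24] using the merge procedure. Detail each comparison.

Merging process:

Compare 13 vs 3: take 3 from right. Merged: [3]
Compare 13 vs 16: take 13 from left. Merged: [3, 13]
Compare 13 vs 16: take 13 from left. Merged: [3, 13, 13]
Compare 16 vs 16: take 16 from left. Merged: [3, 13, 13, 16]
Compare 21 vs 16: take 16 from right. Merged: [3, 13, 13, 16, 16]
Compare 21 vs 24: take 21 from left. Merged: [3, 13, 13, 16, 16, 21]
Append remaining from right: [24, 24]. Merged: [3, 13, 13, 16, 16, 21, 24, 24]

Final merged array: [3, 13, 13, 16, 16, 21, 24, 24]
Total comparisons: 6

The merged array is [3, 13, 13, 16, 16, 21, 24, 24], requiring 6 comparisons. The merge step runs in O(n) time where n is the total number of elements.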